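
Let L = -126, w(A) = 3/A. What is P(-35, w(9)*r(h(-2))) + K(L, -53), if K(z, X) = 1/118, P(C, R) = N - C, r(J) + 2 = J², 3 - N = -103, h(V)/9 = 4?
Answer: 16639/118 ≈ 141.01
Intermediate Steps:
h(V) = 36 (h(V) = 9*4 = 36)
N = 106 (N = 3 - 1*(-103) = 3 + 103 = 106)
r(J) = -2 + J²
P(C, R) = 106 - C
K(z, X) = 1/118
P(-35, w(9)*r(h(-2))) + K(L, -53) = (106 - 1*(-35)) + 1/118 = (106 + 35) + 1/118 = 141 + 1/118 = 16639/118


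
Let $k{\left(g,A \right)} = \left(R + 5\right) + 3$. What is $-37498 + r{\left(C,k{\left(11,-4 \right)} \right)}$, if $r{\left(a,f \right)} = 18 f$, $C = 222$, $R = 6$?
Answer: $-37246$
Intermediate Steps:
$k{\left(g,A \right)} = 14$ ($k{\left(g,A \right)} = \left(6 + 5\right) + 3 = 11 + 3 = 14$)
$-37498 + r{\left(C,k{\left(11,-4 \right)} \right)} = -37498 + 18 \cdot 14 = -37498 + 252 = -37246$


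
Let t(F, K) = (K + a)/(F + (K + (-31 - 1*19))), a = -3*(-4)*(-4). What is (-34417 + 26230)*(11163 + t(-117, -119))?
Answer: -26139330795/286 ≈ -9.1396e+7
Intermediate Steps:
a = -48 (a = 12*(-4) = -48)
t(F, K) = (-48 + K)/(-50 + F + K) (t(F, K) = (K - 48)/(F + (K + (-31 - 1*19))) = (-48 + K)/(F + (K + (-31 - 19))) = (-48 + K)/(F + (K - 50)) = (-48 + K)/(F + (-50 + K)) = (-48 + K)/(-50 + F + K))
(-34417 + 26230)*(11163 + t(-117, -119)) = (-34417 + 26230)*(11163 + (-48 - 119)/(-50 - 117 - 119)) = -8187*(11163 - 167/(-286)) = -8187*(11163 - 1/286*(-167)) = -8187*(11163 + 167/286) = -8187*3192785/286 = -26139330795/286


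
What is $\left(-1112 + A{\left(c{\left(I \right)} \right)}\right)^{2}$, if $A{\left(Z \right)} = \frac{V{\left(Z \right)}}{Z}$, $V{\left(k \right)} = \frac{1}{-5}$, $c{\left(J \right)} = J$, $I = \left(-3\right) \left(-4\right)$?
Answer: $\frac{4451691841}{3600} \approx 1.2366 \cdot 10^{6}$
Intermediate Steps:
$I = 12$
$V{\left(k \right)} = - \frac{1}{5}$
$A{\left(Z \right)} = - \frac{1}{5 Z}$
$\left(-1112 + A{\left(c{\left(I \right)} \right)}\right)^{2} = \left(-1112 - \frac{1}{5 \cdot 12}\right)^{2} = \left(-1112 - \frac{1}{60}\right)^{2} = \left(- \frac{66721}{60}\right)^{2} = \frac{4451691841}{3600}$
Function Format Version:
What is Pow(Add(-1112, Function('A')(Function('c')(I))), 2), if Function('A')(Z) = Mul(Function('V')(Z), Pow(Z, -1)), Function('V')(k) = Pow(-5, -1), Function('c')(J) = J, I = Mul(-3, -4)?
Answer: Rational(4451691841, 3600) ≈ 1.2366e+6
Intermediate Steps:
I = 12
Function('V')(k) = Rational(-1, 5)
Function('A')(Z) = Mul(Rational(-1, 5), Pow(Z, -1))
Pow(Add(-1112, Function('A')(Function('c')(I))), 2) = Pow(Add(-1112, Mul(Rational(-1, 5), Pow(12, -1))), 2) = Pow(Add(-1112, Mul(Rational(-1, 5), Rational(1, 12))), 2) = Pow(Add(-1112, Rational(-1, 60)), 2) = Pow(Rational(-66721, 60), 2) = Rational(4451691841, 3600)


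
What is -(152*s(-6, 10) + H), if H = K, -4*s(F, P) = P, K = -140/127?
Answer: 48400/127 ≈ 381.10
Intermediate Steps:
K = -140/127 (K = -140*1/127 = -140/127 ≈ -1.1024)
s(F, P) = -P/4
H = -140/127 ≈ -1.1024
-(152*s(-6, 10) + H) = -(152*(-1/4*10) - 140/127) = -(152*(-5/2) - 140/127) = -(-380 - 140/127) = -1*(-48400/127) = 48400/127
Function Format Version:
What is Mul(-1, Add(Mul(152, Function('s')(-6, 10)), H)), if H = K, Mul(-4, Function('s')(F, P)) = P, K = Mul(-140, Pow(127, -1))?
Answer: Rational(48400, 127) ≈ 381.10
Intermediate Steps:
K = Rational(-140, 127) (K = Mul(-140, Rational(1, 127)) = Rational(-140, 127) ≈ -1.1024)
Function('s')(F, P) = Mul(Rational(-1, 4), P)
H = Rational(-140, 127) ≈ -1.1024
Mul(-1, Add(Mul(152, Function('s')(-6, 10)), H)) = Mul(-1, Add(Mul(152, Mul(Rational(-1, 4), 10)), Rational(-140, 127))) = Mul(-1, Add(Mul(152, Rational(-5, 2)), Rational(-140, 127))) = Mul(-1, Add(-380, Rational(-140, 127))) = Mul(-1, Rational(-48400, 127)) = Rational(48400, 127)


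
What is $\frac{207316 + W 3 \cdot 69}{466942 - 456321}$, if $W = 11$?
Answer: $\frac{209593}{10621} \approx 19.734$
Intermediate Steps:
$\frac{207316 + W 3 \cdot 69}{466942 - 456321} = \frac{207316 + 11 \cdot 3 \cdot 69}{466942 - 456321} = \frac{207316 + 33 \cdot 69}{10621} = \left(207316 + 2277\right) \frac{1}{10621} = 209593 \cdot \frac{1}{10621} = \frac{209593}{10621}$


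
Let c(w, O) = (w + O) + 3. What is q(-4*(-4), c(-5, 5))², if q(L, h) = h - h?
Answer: 0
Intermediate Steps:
c(w, O) = 3 + O + w (c(w, O) = (O + w) + 3 = 3 + O + w)
q(L, h) = 0
q(-4*(-4), c(-5, 5))² = 0² = 0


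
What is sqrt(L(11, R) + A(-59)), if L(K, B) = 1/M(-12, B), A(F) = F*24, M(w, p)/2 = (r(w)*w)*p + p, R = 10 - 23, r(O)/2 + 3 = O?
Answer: I*sqrt(345555002)/494 ≈ 37.63*I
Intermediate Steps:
r(O) = -6 + 2*O
R = -13
M(w, p) = 2*p + 2*p*w*(-6 + 2*w) (M(w, p) = 2*(((-6 + 2*w)*w)*p + p) = 2*((w*(-6 + 2*w))*p + p) = 2*(p*w*(-6 + 2*w) + p) = 2*(p + p*w*(-6 + 2*w)) = 2*p + 2*p*w*(-6 + 2*w))
A(F) = 24*F
L(K, B) = 1/(722*B) (L(K, B) = 1/(2*B*(1 + 2*(-12)*(-3 - 12))) = 1/(2*B*(1 + 2*(-12)*(-15))) = 1/(2*B*(1 + 360)) = 1/(2*B*361) = 1/(722*B))
sqrt(L(11, R) + A(-59)) = sqrt((1/722)/(-13) + 24*(-59)) = sqrt((1/722)*(-1/13) - 1416) = sqrt(-1/9386 - 1416) = sqrt(-13290577/9386) = I*sqrt(345555002)/494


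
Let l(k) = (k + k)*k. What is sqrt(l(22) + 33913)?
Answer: sqrt(34881) ≈ 186.76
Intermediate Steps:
l(k) = 2*k**2 (l(k) = (2*k)*k = 2*k**2)
sqrt(l(22) + 33913) = sqrt(2*22**2 + 33913) = sqrt(2*484 + 33913) = sqrt(968 + 33913) = sqrt(34881)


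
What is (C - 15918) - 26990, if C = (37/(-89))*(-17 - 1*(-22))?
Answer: -3818997/89 ≈ -42910.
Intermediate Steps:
C = -185/89 (C = (37*(-1/89))*(-17 + 22) = -37/89*5 = -185/89 ≈ -2.0787)
(C - 15918) - 26990 = (-185/89 - 15918) - 26990 = -1416887/89 - 26990 = -3818997/89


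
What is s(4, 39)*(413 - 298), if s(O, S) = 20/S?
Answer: 2300/39 ≈ 58.974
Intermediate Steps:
s(4, 39)*(413 - 298) = (20/39)*(413 - 298) = (20*(1/39))*115 = (20/39)*115 = 2300/39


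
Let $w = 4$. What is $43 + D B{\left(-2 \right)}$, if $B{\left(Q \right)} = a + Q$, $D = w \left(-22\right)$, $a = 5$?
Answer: $-221$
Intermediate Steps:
$D = -88$ ($D = 4 \left(-22\right) = -88$)
$B{\left(Q \right)} = 5 + Q$
$43 + D B{\left(-2 \right)} = 43 - 88 \left(5 - 2\right) = 43 - 264 = -221$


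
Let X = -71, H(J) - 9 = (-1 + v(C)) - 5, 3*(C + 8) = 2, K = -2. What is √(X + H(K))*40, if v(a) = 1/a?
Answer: 20*I*√32978/11 ≈ 330.18*I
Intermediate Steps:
C = -22/3 (C = -8 + (⅓)*2 = -8 + ⅔ = -22/3 ≈ -7.3333)
H(J) = 63/22 (H(J) = 9 + ((-1 + 1/(-22/3)) - 5) = 9 + ((-1 - 3/22) - 5) = 9 + (-25/22 - 5) = 9 - 135/22 = 63/22)
√(X + H(K))*40 = √(-71 + 63/22)*40 = √(-1499/22)*40 = (I*√32978/22)*40 = 20*I*√32978/11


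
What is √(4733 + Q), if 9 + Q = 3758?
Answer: √8482 ≈ 92.098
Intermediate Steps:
Q = 3749 (Q = -9 + 3758 = 3749)
√(4733 + Q) = √(4733 + 3749) = √8482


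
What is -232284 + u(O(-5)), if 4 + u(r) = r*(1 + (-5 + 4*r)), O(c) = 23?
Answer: -230264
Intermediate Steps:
u(r) = -4 + r*(-4 + 4*r) (u(r) = -4 + r*(1 + (-5 + 4*r)) = -4 + r*(-4 + 4*r))
-232284 + u(O(-5)) = -232284 + (-4 - 4*23 + 4*23**2) = -232284 + (-4 - 92 + 4*529) = -232284 + (-4 - 92 + 2116) = -232284 + 2020 = -230264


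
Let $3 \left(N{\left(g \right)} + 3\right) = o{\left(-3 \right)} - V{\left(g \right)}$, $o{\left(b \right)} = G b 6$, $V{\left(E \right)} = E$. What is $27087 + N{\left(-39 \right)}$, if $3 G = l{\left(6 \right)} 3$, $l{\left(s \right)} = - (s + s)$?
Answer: $27169$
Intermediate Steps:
$l{\left(s \right)} = - 2 s$
$G = -12$ ($G = \frac{\left(-2\right) 6 \cdot 3}{3} = \frac{\left(-12\right) 3}{3} = \frac{1}{3} \left(-36\right) = -12$)
$o{\left(b \right)} = - 72 b$ ($o{\left(b \right)} = - 12 b 6 = - 72 b$)
$N{\left(g \right)} = 69 - \frac{g}{3}$ ($N{\left(g \right)} = -3 + \frac{\left(-72\right) \left(-3\right) - g}{3} = -3 + \frac{216 - g}{3} = -3 - \left(-72 + \frac{g}{3}\right) = 69 - \frac{g}{3}$)
$27087 + N{\left(-39 \right)} = 27087 + \left(69 - -13\right) = 27087 + \left(69 + 13\right) = 27087 + 82 = 27169$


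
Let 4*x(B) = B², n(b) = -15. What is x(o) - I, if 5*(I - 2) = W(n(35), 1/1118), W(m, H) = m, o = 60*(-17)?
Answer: 260101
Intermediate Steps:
o = -1020
I = -1 (I = 2 + (⅕)*(-15) = 2 - 3 = -1)
x(B) = B²/4
x(o) - I = (¼)*(-1020)² - 1*(-1) = (¼)*1040400 + 1 = 260100 + 1 = 260101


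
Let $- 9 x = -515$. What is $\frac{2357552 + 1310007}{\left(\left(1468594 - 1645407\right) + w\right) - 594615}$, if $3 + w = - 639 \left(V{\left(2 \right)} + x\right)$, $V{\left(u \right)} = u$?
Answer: $- \frac{3667559}{809274} \approx -4.5319$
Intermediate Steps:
$x = \frac{515}{9}$ ($x = \left(- \frac{1}{9}\right) \left(-515\right) = \frac{515}{9} \approx 57.222$)
$w = -37846$ ($w = -3 - 639 \left(2 + \frac{515}{9}\right) = -3 - 37843 = -37846$)
$\frac{2357552 + 1310007}{\left(\left(1468594 - 1645407\right) + w\right) - 594615} = \frac{2357552 + 1310007}{\left(\left(1468594 - 1645407\right) - 37846\right) - 594615} = \frac{3667559}{\left(-176813 - 37846\right) - 594615} = \frac{3667559}{-214659 - 594615} = \frac{3667559}{-809274} = 3667559 \left(- \frac{1}{809274}\right) = - \frac{3667559}{809274}$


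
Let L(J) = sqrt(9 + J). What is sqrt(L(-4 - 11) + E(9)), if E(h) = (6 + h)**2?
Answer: sqrt(225 + I*sqrt(6)) ≈ 15.0 + 0.08165*I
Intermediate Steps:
sqrt(L(-4 - 11) + E(9)) = sqrt(sqrt(9 + (-4 - 11)) + (6 + 9)**2) = sqrt(sqrt(9 - 15) + 15**2) = sqrt(sqrt(-6) + 225) = sqrt(I*sqrt(6) + 225) = sqrt(225 + I*sqrt(6))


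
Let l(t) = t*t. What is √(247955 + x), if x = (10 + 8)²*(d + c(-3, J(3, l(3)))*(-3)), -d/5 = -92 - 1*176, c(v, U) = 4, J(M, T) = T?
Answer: √678227 ≈ 823.54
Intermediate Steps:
l(t) = t²
d = 1340 (d = -5*(-92 - 1*176) = -5*(-92 - 176) = -5*(-268) = 1340)
x = 430272 (x = (10 + 8)²*(1340 + 4*(-3)) = 18²*(1340 - 12) = 324*1328 = 430272)
√(247955 + x) = √(247955 + 430272) = √678227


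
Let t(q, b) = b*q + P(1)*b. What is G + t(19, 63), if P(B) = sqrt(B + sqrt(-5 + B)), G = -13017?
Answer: -11820 + 63*sqrt(1 + 2*I) ≈ -11740.0 + 49.528*I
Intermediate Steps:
t(q, b) = b*q + b*sqrt(1 + 2*I) (t(q, b) = b*q + sqrt(1 + sqrt(-5 + 1))*b = b*q + sqrt(1 + sqrt(-4))*b = b*q + sqrt(1 + 2*I)*b = b*q + b*sqrt(1 + 2*I))
G + t(19, 63) = -13017 + 63*(19 + sqrt(1 + 2*I)) = -13017 + (1197 + 63*sqrt(1 + 2*I)) = -11820 + 63*sqrt(1 + 2*I)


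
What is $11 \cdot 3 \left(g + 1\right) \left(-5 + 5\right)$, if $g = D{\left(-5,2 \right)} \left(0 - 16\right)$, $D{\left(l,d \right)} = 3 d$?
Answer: $0$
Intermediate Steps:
$g = -96$ ($g = 3 \cdot 2 \left(0 - 16\right) = 6 \left(0 - 16\right) = 6 \left(-16\right) = -96$)
$11 \cdot 3 \left(g + 1\right) \left(-5 + 5\right) = 11 \cdot 3 \left(-96 + 1\right) \left(-5 + 5\right) = 33 \left(\left(-95\right) 0\right) = 33 \cdot 0 = 0$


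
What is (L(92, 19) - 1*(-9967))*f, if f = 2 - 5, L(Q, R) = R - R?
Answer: -29901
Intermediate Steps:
L(Q, R) = 0
f = -3
(L(92, 19) - 1*(-9967))*f = (0 - 1*(-9967))*(-3) = (0 + 9967)*(-3) = 9967*(-3) = -29901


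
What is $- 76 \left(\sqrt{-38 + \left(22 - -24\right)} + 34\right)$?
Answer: $-2584 - 152 \sqrt{2} \approx -2799.0$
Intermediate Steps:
$- 76 \left(\sqrt{-38 + \left(22 - -24\right)} + 34\right) = - 76 \left(\sqrt{-38 + \left(22 + 24\right)} + 34\right) = - 76 \left(\sqrt{-38 + 46} + 34\right) = - 76 \left(\sqrt{8} + 34\right) = - 76 \left(2 \sqrt{2} + 34\right) = - 76 \left(34 + 2 \sqrt{2}\right) = -2584 - 152 \sqrt{2}$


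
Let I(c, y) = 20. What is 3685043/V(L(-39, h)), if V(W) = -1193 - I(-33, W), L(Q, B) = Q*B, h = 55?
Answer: -3685043/1213 ≈ -3038.0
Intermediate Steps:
L(Q, B) = B*Q
V(W) = -1213 (V(W) = -1193 - 1*20 = -1193 - 20 = -1213)
3685043/V(L(-39, h)) = 3685043/(-1213) = 3685043*(-1/1213) = -3685043/1213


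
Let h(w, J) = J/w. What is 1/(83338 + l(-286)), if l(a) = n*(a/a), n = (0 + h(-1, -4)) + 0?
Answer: 1/83342 ≈ 1.1999e-5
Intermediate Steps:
n = 4 (n = (0 - 4/(-1)) + 0 = (0 - 4*(-1)) + 0 = (0 + 4) + 0 = 4 + 0 = 4)
l(a) = 4 (l(a) = 4*(a/a) = 4*1 = 4)
1/(83338 + l(-286)) = 1/(83338 + 4) = 1/83342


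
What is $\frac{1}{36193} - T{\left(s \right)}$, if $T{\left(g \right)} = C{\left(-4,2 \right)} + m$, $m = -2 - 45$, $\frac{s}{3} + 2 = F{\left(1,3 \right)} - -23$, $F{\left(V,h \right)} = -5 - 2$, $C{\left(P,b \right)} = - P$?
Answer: $\frac{1556300}{36193} \approx 43.0$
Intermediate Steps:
$F{\left(V,h \right)} = -7$
$s = 42$ ($s = -6 + 3 \left(-7 - -23\right) = -6 + 3 \left(-7 + 23\right) = -6 + 3 \cdot 16 = -6 + 48 = 42$)
$m = -47$ ($m = -2 - 45 = -47$)
$T{\left(g \right)} = -43$ ($T{\left(g \right)} = \left(-1\right) \left(-4\right) - 47 = 4 - 47 = -43$)
$\frac{1}{36193} - T{\left(s \right)} = \frac{1}{36193} - -43 = \frac{1}{36193} + 43 = \frac{1556300}{36193}$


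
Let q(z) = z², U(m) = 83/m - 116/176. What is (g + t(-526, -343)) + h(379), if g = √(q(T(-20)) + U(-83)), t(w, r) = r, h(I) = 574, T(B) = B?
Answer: 231 + √192797/22 ≈ 250.96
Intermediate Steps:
U(m) = -29/44 + 83/m (U(m) = 83/m - 116*1/176 = 83/m - 29/44 = -29/44 + 83/m)
g = √192797/22 (g = √((-20)² + (-29/44 + 83/(-83))) = √(400 + (-29/44 + 83*(-1/83))) = √(400 + (-29/44 - 1)) = √(400 - 73/44) = √(17527/44) = √192797/22 ≈ 19.958)
(g + t(-526, -343)) + h(379) = (√192797/22 - 343) + 574 = (-343 + √192797/22) + 574 = 231 + √192797/22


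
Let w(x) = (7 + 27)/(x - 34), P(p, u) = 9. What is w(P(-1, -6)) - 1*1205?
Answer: -30159/25 ≈ -1206.4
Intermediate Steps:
w(x) = 34/(-34 + x)
w(P(-1, -6)) - 1*1205 = 34/(-34 + 9) - 1*1205 = 34/(-25) - 1205 = 34*(-1/25) - 1205 = -34/25 - 1205 = -30159/25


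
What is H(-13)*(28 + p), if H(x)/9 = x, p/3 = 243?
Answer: -88569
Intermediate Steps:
p = 729 (p = 3*243 = 729)
H(x) = 9*x
H(-13)*(28 + p) = (9*(-13))*(28 + 729) = -117*757 = -88569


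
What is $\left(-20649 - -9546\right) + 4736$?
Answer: $-6367$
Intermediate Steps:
$\left(-20649 - -9546\right) + 4736 = \left(-20649 + 9546\right) + 4736 = -11103 + 4736 = -6367$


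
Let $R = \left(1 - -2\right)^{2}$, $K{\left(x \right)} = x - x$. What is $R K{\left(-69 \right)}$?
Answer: $0$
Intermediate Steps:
$K{\left(x \right)} = 0$
$R = 9$ ($R = \left(1 + 2\right)^{2} = 3^{2} = 9$)
$R K{\left(-69 \right)} = 9 \cdot 0 = 0$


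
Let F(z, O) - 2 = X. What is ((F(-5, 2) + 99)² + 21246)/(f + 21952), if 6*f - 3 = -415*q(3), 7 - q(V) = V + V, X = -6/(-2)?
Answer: 48093/32825 ≈ 1.4651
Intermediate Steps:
X = 3 (X = -6*(-½) = 3)
F(z, O) = 5 (F(z, O) = 2 + 3 = 5)
q(V) = 7 - 2*V (q(V) = 7 - (V + V) = 7 - 2*V)
f = -206/3 (f = ½ + (-415*(7 - 2*3))/6 = ½ + (-415*(7 - 6))/6 = ½ + (-415*1)/6 = ½ + (⅙)*(-415) = ½ - 415/6 = -206/3 ≈ -68.667)
((F(-5, 2) + 99)² + 21246)/(f + 21952) = ((5 + 99)² + 21246)/(-206/3 + 21952) = (104² + 21246)/(65650/3) = (10816 + 21246)*(3/65650) = 32062*(3/65650) = 48093/32825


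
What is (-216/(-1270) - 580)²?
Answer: 135565348864/403225 ≈ 3.3620e+5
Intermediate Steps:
(-216/(-1270) - 580)² = (-216*(-1/1270) - 580)² = (108/635 - 580)² = (-368192/635)² = 135565348864/403225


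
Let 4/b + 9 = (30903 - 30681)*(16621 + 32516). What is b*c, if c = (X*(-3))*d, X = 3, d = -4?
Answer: 16/1212045 ≈ 1.3201e-5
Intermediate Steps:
b = 4/10908405 (b = 4/(-9 + (30903 - 30681)*(16621 + 32516)) = 4/(-9 + 222*49137) = 4/(-9 + 10908414) = 4/10908405 ≈ 3.6669e-7)
c = 36 (c = (3*(-3))*(-4) = -9*(-4) = 36)
b*c = (4/10908405)*36 = 16/1212045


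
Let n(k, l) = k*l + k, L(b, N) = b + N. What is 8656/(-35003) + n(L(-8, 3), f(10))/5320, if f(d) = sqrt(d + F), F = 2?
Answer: -9244987/37243192 - sqrt(3)/532 ≈ -0.25149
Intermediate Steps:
L(b, N) = N + b
f(d) = sqrt(2 + d) (f(d) = sqrt(d + 2) = sqrt(2 + d))
n(k, l) = k + k*l
8656/(-35003) + n(L(-8, 3), f(10))/5320 = 8656/(-35003) + ((3 - 8)*(1 + sqrt(2 + 10)))/5320 = 8656*(-1/35003) - 5*(1 + sqrt(12))*(1/5320) = -8656/35003 - 5*(1 + 2*sqrt(3))*(1/5320) = -8656/35003 + (-5 - 10*sqrt(3))*(1/5320) = -8656/35003 + (-1/1064 - sqrt(3)/532) = -9244987/37243192 - sqrt(3)/532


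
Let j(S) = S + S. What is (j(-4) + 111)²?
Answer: 10609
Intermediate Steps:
j(S) = 2*S
(j(-4) + 111)² = (2*(-4) + 111)² = (-8 + 111)² = 103² = 10609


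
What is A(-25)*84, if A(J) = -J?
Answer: 2100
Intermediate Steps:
A(-25)*84 = -1*(-25)*84 = 25*84 = 2100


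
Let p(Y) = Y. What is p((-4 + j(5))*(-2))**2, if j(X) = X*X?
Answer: 1764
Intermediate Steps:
j(X) = X**2
p((-4 + j(5))*(-2))**2 = ((-4 + 5**2)*(-2))**2 = ((-4 + 25)*(-2))**2 = (21*(-2))**2 = (-42)**2 = 1764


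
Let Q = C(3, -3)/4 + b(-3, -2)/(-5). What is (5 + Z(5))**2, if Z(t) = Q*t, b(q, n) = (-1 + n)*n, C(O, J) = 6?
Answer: 169/4 ≈ 42.250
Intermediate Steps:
b(q, n) = n*(-1 + n)
Q = 3/10 (Q = 6/4 - 2*(-1 - 2)/(-5) = 6*(1/4) - 2*(-3)*(-1/5) = 3/2 + 6*(-1/5) = 3/2 - 6/5 = 3/10 ≈ 0.30000)
Z(t) = 3*t/10
(5 + Z(5))**2 = (5 + (3/10)*5)**2 = (5 + 3/2)**2 = (13/2)**2 = 169/4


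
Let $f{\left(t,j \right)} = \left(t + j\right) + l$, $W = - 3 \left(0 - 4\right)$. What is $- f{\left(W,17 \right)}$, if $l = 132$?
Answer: $-161$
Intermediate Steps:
$W = 12$ ($W = \left(-3\right) \left(-4\right) = 12$)
$f{\left(t,j \right)} = 132 + j + t$ ($f{\left(t,j \right)} = \left(t + j\right) + 132 = \left(j + t\right) + 132 = 132 + j + t$)
$- f{\left(W,17 \right)} = - (132 + 17 + 12) = \left(-1\right) 161 = -161$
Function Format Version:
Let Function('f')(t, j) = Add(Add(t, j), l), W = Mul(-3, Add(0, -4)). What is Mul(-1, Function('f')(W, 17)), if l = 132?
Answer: -161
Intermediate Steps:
W = 12 (W = Mul(-3, -4) = 12)
Function('f')(t, j) = Add(132, j, t) (Function('f')(t, j) = Add(Add(t, j), 132) = Add(Add(j, t), 132) = Add(132, j, t))
Mul(-1, Function('f')(W, 17)) = Mul(-1, Add(132, 17, 12)) = Mul(-1, 161) = -161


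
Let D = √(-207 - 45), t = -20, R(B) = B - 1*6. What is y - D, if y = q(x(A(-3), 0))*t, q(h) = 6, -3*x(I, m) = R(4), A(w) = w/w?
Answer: -120 - 6*I*√7 ≈ -120.0 - 15.875*I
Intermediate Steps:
R(B) = -6 + B (R(B) = B - 6 = -6 + B)
A(w) = 1
x(I, m) = ⅔ (x(I, m) = -(-6 + 4)/3 = -⅓*(-2) = ⅔)
y = -120 (y = 6*(-20) = -120)
D = 6*I*√7 (D = √(-252) = 6*I*√7 ≈ 15.875*I)
y - D = -120 - 6*I*√7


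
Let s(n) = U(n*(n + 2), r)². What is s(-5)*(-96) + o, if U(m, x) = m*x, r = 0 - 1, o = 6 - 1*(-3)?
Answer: -21591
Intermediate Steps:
o = 9 (o = 6 + 3 = 9)
r = -1
s(n) = n²*(2 + n)² (s(n) = ((n*(n + 2))*(-1))² = ((n*(2 + n))*(-1))² = (-n*(2 + n))² = n²*(2 + n)²)
s(-5)*(-96) + o = ((-5)²*(2 - 5)²)*(-96) + 9 = (25*(-3)²)*(-96) + 9 = (25*9)*(-96) + 9 = 225*(-96) + 9 = -21600 + 9 = -21591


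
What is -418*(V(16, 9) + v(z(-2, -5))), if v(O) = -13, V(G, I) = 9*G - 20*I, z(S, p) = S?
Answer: 20482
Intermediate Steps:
V(G, I) = -20*I + 9*G
-418*(V(16, 9) + v(z(-2, -5))) = -418*((-20*9 + 9*16) - 13) = -418*((-180 + 144) - 13) = -418*(-36 - 13) = -418*(-49) = 20482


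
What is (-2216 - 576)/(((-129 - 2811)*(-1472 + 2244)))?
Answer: 349/283710 ≈ 0.0012301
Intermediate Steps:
(-2216 - 576)/(((-129 - 2811)*(-1472 + 2244))) = -2792/((-2940*772)) = -2792/(-2269680) = -2792*(-1/2269680) = 349/283710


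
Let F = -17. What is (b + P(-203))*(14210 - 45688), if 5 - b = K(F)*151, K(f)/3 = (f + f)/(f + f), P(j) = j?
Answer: 20492178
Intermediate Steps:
K(f) = 3 (K(f) = 3*((f + f)/(f + f)) = 3*((2*f)/((2*f))) = 3*((2*f)*(1/(2*f))) = 3*1 = 3)
b = -448 (b = 5 - 3*151 = 5 - 1*453 = 5 - 453 = -448)
(b + P(-203))*(14210 - 45688) = (-448 - 203)*(14210 - 45688) = -651*(-31478) = 20492178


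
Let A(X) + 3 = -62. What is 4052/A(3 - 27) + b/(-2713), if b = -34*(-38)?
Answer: -11077056/176345 ≈ -62.815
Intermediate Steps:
b = 1292
A(X) = -65 (A(X) = -3 - 62 = -65)
4052/A(3 - 27) + b/(-2713) = 4052/(-65) + 1292/(-2713) = 4052*(-1/65) + 1292*(-1/2713) = -4052/65 - 1292/2713 = -11077056/176345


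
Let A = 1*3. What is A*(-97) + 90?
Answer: -201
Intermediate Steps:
A = 3
A*(-97) + 90 = 3*(-97) + 90 = -291 + 90 = -201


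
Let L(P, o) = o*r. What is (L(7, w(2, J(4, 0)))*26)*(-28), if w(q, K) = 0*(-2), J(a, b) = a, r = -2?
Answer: 0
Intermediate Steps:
w(q, K) = 0
L(P, o) = -2*o (L(P, o) = o*(-2) = -2*o)
(L(7, w(2, J(4, 0)))*26)*(-28) = (-2*0*26)*(-28) = (0*26)*(-28) = 0*(-28) = 0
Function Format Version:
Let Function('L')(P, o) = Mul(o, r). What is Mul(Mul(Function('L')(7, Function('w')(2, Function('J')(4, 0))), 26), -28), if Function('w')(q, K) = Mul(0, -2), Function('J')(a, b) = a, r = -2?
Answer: 0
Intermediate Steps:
Function('w')(q, K) = 0
Function('L')(P, o) = Mul(-2, o) (Function('L')(P, o) = Mul(o, -2) = Mul(-2, o))
Mul(Mul(Function('L')(7, Function('w')(2, Function('J')(4, 0))), 26), -28) = Mul(Mul(Mul(-2, 0), 26), -28) = Mul(Mul(0, 26), -28) = Mul(0, -28) = 0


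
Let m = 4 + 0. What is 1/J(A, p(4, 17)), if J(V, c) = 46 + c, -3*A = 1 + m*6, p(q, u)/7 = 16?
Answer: 1/158 ≈ 0.0063291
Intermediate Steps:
m = 4
p(q, u) = 112 (p(q, u) = 7*16 = 112)
A = -25/3 (A = -(1 + 4*6)/3 = -(1 + 24)/3 = -1/3*25 = -25/3 ≈ -8.3333)
1/J(A, p(4, 17)) = 1/(46 + 112) = 1/158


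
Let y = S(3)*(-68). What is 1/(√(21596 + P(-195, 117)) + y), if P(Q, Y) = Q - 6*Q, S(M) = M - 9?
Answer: 408/143893 - √22571/143893 ≈ 0.0017914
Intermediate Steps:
S(M) = -9 + M
P(Q, Y) = -5*Q
y = 408 (y = (-9 + 3)*(-68) = -6*(-68) = 408)
1/(√(21596 + P(-195, 117)) + y) = 1/(√(21596 - 5*(-195)) + 408) = 1/(√(21596 + 975) + 408) = 1/(√22571 + 408) = 1/(408 + √22571)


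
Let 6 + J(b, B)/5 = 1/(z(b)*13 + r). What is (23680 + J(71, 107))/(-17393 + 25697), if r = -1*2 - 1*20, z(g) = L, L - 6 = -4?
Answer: 31535/11072 ≈ 2.8482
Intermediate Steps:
L = 2 (L = 6 - 4 = 2)
z(g) = 2
r = -22 (r = -2 - 20 = -22)
J(b, B) = -115/4 (J(b, B) = -30 + 5/(2*13 - 22) = -30 + 5/(26 - 22) = -30 + 5/4 = -115/4)
(23680 + J(71, 107))/(-17393 + 25697) = (23680 - 115/4)/(-17393 + 25697) = (94605/4)/8304 = (94605/4)*(1/8304) = 31535/11072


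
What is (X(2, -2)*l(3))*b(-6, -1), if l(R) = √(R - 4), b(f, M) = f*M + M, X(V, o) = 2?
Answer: 10*I ≈ 10.0*I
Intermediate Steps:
b(f, M) = M + M*f (b(f, M) = M*f + M = M + M*f)
l(R) = √(-4 + R)
(X(2, -2)*l(3))*b(-6, -1) = (2*√(-4 + 3))*(-(1 - 6)) = (2*√(-1))*(-1*(-5)) = (2*I)*5 = 10*I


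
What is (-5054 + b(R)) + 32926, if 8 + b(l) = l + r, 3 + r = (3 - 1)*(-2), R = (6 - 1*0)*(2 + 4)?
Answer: 27893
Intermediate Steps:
R = 36 (R = (6 + 0)*6 = 6*6 = 36)
r = -7 (r = -3 + (3 - 1)*(-2) = -3 + 2*(-2) = -3 - 4 = -7)
b(l) = -15 + l (b(l) = -8 + (l - 7) = -8 + (-7 + l) = -15 + l)
(-5054 + b(R)) + 32926 = (-5054 + (-15 + 36)) + 32926 = (-5054 + 21) + 32926 = -5033 + 32926 = 27893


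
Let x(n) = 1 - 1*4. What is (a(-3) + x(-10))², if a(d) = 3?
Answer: 0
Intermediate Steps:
x(n) = -3 (x(n) = 1 - 4 = -3)
(a(-3) + x(-10))² = (3 - 3)² = 0² = 0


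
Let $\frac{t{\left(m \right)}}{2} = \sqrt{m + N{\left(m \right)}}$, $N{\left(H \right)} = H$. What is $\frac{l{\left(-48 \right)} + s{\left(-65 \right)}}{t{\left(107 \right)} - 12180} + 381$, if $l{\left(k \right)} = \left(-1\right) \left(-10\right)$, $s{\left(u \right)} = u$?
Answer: $\frac{1284604731}{3371626} + \frac{5 \sqrt{214}}{6743252} \approx 381.0$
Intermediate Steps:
$l{\left(k \right)} = 10$
$t{\left(m \right)} = 2 \sqrt{2} \sqrt{m}$ ($t{\left(m \right)} = 2 \sqrt{m + m} = 2 \sqrt{2 m} = 2 \sqrt{2} \sqrt{m}$)
$\frac{l{\left(-48 \right)} + s{\left(-65 \right)}}{t{\left(107 \right)} - 12180} + 381 = \frac{10 - 65}{2 \sqrt{2} \sqrt{107} - 12180} + 381 = - \frac{55}{2 \sqrt{214} - 12180} + 381 = - \frac{55}{-12180 + 2 \sqrt{214}} + 381 = 381 - \frac{55}{-12180 + 2 \sqrt{214}}$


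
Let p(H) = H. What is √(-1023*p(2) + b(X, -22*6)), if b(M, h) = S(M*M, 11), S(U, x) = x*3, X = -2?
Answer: I*√2013 ≈ 44.866*I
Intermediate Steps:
S(U, x) = 3*x
b(M, h) = 33 (b(M, h) = 3*11 = 33)
√(-1023*p(2) + b(X, -22*6)) = √(-1023*2 + 33) = √(-2046 + 33) = √(-2013) = I*√2013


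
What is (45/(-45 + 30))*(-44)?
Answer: 132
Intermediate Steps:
(45/(-45 + 30))*(-44) = (45/(-15))*(-44) = -1/15*45*(-44) = -3*(-44) = 132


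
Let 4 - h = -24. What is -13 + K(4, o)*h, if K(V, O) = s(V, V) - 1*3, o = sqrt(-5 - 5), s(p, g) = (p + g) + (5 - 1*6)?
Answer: 99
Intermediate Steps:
s(p, g) = -1 + g + p (s(p, g) = (g + p) + (5 - 6) = (g + p) - 1 = -1 + g + p)
o = I*sqrt(10) (o = sqrt(-10) = I*sqrt(10) ≈ 3.1623*I)
h = 28 (h = 4 - 1*(-24) = 4 + 24 = 28)
K(V, O) = -4 + 2*V (K(V, O) = (-1 + V + V) - 1*3 = (-1 + 2*V) - 3 = -4 + 2*V)
-13 + K(4, o)*h = -13 + (-4 + 2*4)*28 = -13 + (-4 + 8)*28 = -13 + 4*28 = -13 + 112 = 99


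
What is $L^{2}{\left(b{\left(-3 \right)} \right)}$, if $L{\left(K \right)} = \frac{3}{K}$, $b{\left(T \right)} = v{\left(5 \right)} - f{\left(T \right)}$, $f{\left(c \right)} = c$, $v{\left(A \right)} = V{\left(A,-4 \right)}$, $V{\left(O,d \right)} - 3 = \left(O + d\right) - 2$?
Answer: $\frac{9}{25} \approx 0.36$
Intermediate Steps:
$V{\left(O,d \right)} = 1 + O + d$ ($V{\left(O,d \right)} = 3 - \left(2 - O - d\right) = 3 + \left(-2 + O + d\right) = 1 + O + d$)
$v{\left(A \right)} = -3 + A$ ($v{\left(A \right)} = 1 + A - 4 = -3 + A$)
$b{\left(T \right)} = 2 - T$ ($b{\left(T \right)} = \left(-3 + 5\right) - T = 2 - T$)
$L^{2}{\left(b{\left(-3 \right)} \right)} = \left(\frac{3}{2 - -3}\right)^{2} = \left(\frac{3}{2 + 3}\right)^{2} = \left(\frac{3}{5}\right)^{2} = \frac{9}{25}$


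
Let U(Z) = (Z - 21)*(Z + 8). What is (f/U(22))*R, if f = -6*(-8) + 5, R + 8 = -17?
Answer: -265/6 ≈ -44.167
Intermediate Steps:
U(Z) = (-21 + Z)*(8 + Z)
R = -25 (R = -8 - 17 = -25)
f = 53 (f = 48 + 5 = 53)
(f/U(22))*R = (53/(-168 + 22**2 - 13*22))*(-25) = (53/(-168 + 484 - 286))*(-25) = (53/30)*(-25) = -265/6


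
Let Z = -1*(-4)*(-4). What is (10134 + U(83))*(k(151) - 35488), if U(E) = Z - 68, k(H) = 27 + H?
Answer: -354865500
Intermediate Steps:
Z = -16 (Z = 4*(-4) = -16)
U(E) = -84 (U(E) = -16 - 68 = -84)
(10134 + U(83))*(k(151) - 35488) = (10134 - 84)*((27 + 151) - 35488) = 10050*(178 - 35488) = 10050*(-35310) = -354865500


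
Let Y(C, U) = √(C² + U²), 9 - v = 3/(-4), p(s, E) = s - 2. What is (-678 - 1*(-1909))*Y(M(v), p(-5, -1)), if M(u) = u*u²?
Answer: 1231*√3518944465/64 ≈ 1.1410e+6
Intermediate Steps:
p(s, E) = -2 + s
v = 39/4 (v = 9 - 3/(-4) = 9 - 3*(-1)/4 = 9 - 1*(-¾) = 9 + ¾ = 39/4 ≈ 9.7500)
M(u) = u³
(-678 - 1*(-1909))*Y(M(v), p(-5, -1)) = (-678 - 1*(-1909))*√(((39/4)³)² + (-2 - 5)²) = (-678 + 1909)*√((59319/64)² + (-7)²) = 1231*√(3518743761/4096 + 49) = 1231*√(3518944465/4096) = 1231*(√3518944465/64) = 1231*√3518944465/64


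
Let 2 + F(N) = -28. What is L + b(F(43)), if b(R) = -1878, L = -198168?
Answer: -200046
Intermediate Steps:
F(N) = -30 (F(N) = -2 - 28 = -30)
L + b(F(43)) = -198168 - 1878 = -200046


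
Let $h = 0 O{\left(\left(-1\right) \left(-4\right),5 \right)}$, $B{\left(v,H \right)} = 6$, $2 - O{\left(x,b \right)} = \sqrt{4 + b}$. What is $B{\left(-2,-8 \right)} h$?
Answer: $0$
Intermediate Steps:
$O{\left(x,b \right)} = 2 - \sqrt{4 + b}$
$h = 0$ ($h = 0 \left(2 - \sqrt{4 + 5}\right) = 0 \left(2 - \sqrt{9}\right) = 0 \left(2 - 3\right) = 0 \left(-1\right) = 0$)
$B{\left(-2,-8 \right)} h = 6 \cdot 0 = 0$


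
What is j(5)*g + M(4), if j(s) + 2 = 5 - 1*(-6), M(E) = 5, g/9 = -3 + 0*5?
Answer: -238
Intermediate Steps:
g = -27 (g = 9*(-3 + 0*5) = 9*(-3 + 0) = 9*(-3) = -27)
j(s) = 9 (j(s) = -2 + (5 - 1*(-6)) = -2 + (5 + 6) = -2 + 11 = 9)
j(5)*g + M(4) = 9*(-27) + 5 = -243 + 5 = -238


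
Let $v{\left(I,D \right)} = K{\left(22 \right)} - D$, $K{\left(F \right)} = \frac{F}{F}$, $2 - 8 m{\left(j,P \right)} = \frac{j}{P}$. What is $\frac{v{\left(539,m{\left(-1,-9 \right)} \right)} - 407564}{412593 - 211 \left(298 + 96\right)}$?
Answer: $- \frac{29344553}{23721048} \approx -1.2371$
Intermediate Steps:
$m{\left(j,P \right)} = \frac{1}{4} - \frac{j}{8 P}$ ($m{\left(j,P \right)} = \frac{1}{4} - \frac{j \frac{1}{P}}{8} = \frac{1}{4} - \frac{j}{8 P}$)
$K{\left(F \right)} = 1$
$v{\left(I,D \right)} = 1 - D$
$\frac{v{\left(539,m{\left(-1,-9 \right)} \right)} - 407564}{412593 - 211 \left(298 + 96\right)} = \frac{\left(1 - \frac{\left(-1\right) \left(-1\right) + 2 \left(-9\right)}{8 \left(-9\right)}\right) - 407564}{412593 - 211 \left(298 + 96\right)} = \frac{\left(1 - \frac{1}{8} \left(- \frac{1}{9}\right) \left(1 - 18\right)\right) - 407564}{412593 - 83134} = \frac{\left(1 - \frac{1}{8} \left(- \frac{1}{9}\right) \left(-17\right)\right) - 407564}{412593 - 83134} = \frac{\left(1 - \frac{17}{72}\right) - 407564}{329459} = \left(\left(1 - \frac{17}{72}\right) - 407564\right) \frac{1}{329459} = \left(\frac{55}{72} - 407564\right) \frac{1}{329459} = \left(- \frac{29344553}{72}\right) \frac{1}{329459} = - \frac{29344553}{23721048}$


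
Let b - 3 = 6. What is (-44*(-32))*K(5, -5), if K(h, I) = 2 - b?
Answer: -9856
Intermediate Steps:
b = 9 (b = 3 + 6 = 9)
K(h, I) = -7 (K(h, I) = 2 - 1*9 = 2 - 9 = -7)
(-44*(-32))*K(5, -5) = -44*(-32)*(-7) = 1408*(-7) = -9856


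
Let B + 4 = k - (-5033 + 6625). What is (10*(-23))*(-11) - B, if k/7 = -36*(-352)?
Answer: -84578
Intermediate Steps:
k = 88704 (k = 7*(-36*(-352)) = 7*12672 = 88704)
B = 87108 (B = -4 + (88704 - (-5033 + 6625)) = -4 + (88704 - 1*1592) = -4 + (88704 - 1592) = -4 + 87112 = 87108)
(10*(-23))*(-11) - B = (10*(-23))*(-11) - 1*87108 = -230*(-11) - 87108 = 2530 - 87108 = -84578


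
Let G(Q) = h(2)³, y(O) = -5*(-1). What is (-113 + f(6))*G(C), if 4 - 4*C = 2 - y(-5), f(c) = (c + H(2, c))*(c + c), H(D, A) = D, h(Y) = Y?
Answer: -136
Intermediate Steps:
y(O) = 5
f(c) = 2*c*(2 + c) (f(c) = (c + 2)*(c + c) = (2 + c)*(2*c) = 2*c*(2 + c))
C = 7/4 (C = 1 - (2 - 1*5)/4 = 1 - (2 - 5)/4 = 1 - ¼*(-3) = 1 + ¾ = 7/4 ≈ 1.7500)
G(Q) = 8 (G(Q) = 2³ = 8)
(-113 + f(6))*G(C) = (-113 + 2*6*(2 + 6))*8 = (-113 + 2*6*8)*8 = (-113 + 96)*8 = -17*8 = -136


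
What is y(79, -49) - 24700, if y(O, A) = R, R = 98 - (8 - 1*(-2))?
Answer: -24612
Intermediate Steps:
R = 88 (R = 98 - (8 + 2) = 98 - 1*10 = 98 - 10 = 88)
y(O, A) = 88
y(79, -49) - 24700 = 88 - 24700 = -24612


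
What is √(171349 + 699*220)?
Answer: √325129 ≈ 570.20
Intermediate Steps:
√(171349 + 699*220) = √(171349 + 153780) = √325129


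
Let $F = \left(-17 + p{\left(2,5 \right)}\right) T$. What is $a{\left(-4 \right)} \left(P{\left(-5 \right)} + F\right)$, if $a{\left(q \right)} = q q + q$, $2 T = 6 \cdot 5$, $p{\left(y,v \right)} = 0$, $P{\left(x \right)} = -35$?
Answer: $-3480$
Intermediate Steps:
$T = 15$ ($T = \frac{6 \cdot 5}{2} = \frac{1}{2} \cdot 30 = 15$)
$a{\left(q \right)} = q + q^{2}$ ($a{\left(q \right)} = q^{2} + q = q + q^{2}$)
$F = -255$ ($F = \left(-17 + 0\right) 15 = \left(-17\right) 15 = -255$)
$a{\left(-4 \right)} \left(P{\left(-5 \right)} + F\right) = - 4 \left(1 - 4\right) \left(-35 - 255\right) = \left(-4\right) \left(-3\right) \left(-290\right) = 12 \left(-290\right) = -3480$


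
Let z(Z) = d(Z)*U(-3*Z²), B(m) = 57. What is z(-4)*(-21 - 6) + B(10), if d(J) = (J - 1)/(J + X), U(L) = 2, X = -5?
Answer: 27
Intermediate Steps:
d(J) = (-1 + J)/(-5 + J) (d(J) = (J - 1)/(J - 5) = (-1 + J)/(-5 + J))
z(Z) = 2*(-1 + Z)/(-5 + Z) (z(Z) = ((-1 + Z)/(-5 + Z))*2 = 2*(-1 + Z)/(-5 + Z))
z(-4)*(-21 - 6) + B(10) = (2*(-1 - 4)/(-5 - 4))*(-21 - 6) + 57 = (2*(-5)/(-9))*(-27) + 57 = (2*(-⅑)*(-5))*(-27) + 57 = (10/9)*(-27) + 57 = -30 + 57 = 27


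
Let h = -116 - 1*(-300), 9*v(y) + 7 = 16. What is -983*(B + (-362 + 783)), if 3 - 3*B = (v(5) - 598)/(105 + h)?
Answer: -120080331/289 ≈ -4.1550e+5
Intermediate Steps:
v(y) = 1 (v(y) = -7/9 + (⅑)*16 = -7/9 + 16/9 = 1)
h = 184 (h = -116 + 300 = 184)
B = 488/289 (B = 1 - (1 - 598)/(3*(105 + 184)) = 1 - (-199)/289 = 1 - ⅓*(-597/289) = 1 + 199/289 = 488/289 ≈ 1.6886)
-983*(B + (-362 + 783)) = -983*(488/289 + (-362 + 783)) = -983*(488/289 + 421) = -983*122157/289 = -120080331/289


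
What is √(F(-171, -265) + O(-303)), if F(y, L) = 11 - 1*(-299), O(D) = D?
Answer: √7 ≈ 2.6458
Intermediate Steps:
F(y, L) = 310 (F(y, L) = 11 + 299 = 310)
√(F(-171, -265) + O(-303)) = √(310 - 303) = √7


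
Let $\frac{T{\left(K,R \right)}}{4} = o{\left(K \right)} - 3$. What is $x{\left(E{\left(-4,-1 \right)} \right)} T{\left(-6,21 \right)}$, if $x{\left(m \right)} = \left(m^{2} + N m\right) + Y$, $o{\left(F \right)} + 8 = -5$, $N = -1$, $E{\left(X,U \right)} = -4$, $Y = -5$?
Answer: $-960$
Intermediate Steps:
$o{\left(F \right)} = -13$ ($o{\left(F \right)} = -8 - 5 = -13$)
$x{\left(m \right)} = -5 + m^{2} - m$ ($x{\left(m \right)} = \left(m^{2} - m\right) - 5 = -5 + m^{2} - m$)
$T{\left(K,R \right)} = -64$ ($T{\left(K,R \right)} = 4 \left(-13 - 3\right) = 4 \left(-16\right) = -64$)
$x{\left(E{\left(-4,-1 \right)} \right)} T{\left(-6,21 \right)} = \left(-5 + \left(-4\right)^{2} - -4\right) \left(-64\right) = \left(-5 + 16 + 4\right) \left(-64\right) = 15 \left(-64\right) = -960$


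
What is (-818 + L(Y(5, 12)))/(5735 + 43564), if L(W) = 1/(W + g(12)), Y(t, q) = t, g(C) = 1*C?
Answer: -4635/279361 ≈ -0.016591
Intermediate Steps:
g(C) = C
L(W) = 1/(12 + W) (L(W) = 1/(W + 12) = 1/(12 + W))
(-818 + L(Y(5, 12)))/(5735 + 43564) = (-818 + 1/(12 + 5))/(5735 + 43564) = (-818 + 1/17)/49299 = (-818 + 1/17)*(1/49299) = -13905/17*1/49299 = -4635/279361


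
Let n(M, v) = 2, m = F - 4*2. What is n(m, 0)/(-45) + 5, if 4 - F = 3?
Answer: 223/45 ≈ 4.9556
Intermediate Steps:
F = 1 (F = 4 - 1*3 = 4 - 3 = 1)
m = -7 (m = 1 - 4*2 = 1 - 8 = -7)
n(m, 0)/(-45) + 5 = 2/(-45) + 5 = 2*(-1/45) + 5 = -2/45 + 5 = 223/45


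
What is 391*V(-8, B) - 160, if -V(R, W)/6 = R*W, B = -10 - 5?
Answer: -281680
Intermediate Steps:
B = -15
V(R, W) = -6*R*W
391*V(-8, B) - 160 = 391*(-6*(-8)*(-15)) - 160 = 391*(-720) - 160 = -281520 - 160 = -281680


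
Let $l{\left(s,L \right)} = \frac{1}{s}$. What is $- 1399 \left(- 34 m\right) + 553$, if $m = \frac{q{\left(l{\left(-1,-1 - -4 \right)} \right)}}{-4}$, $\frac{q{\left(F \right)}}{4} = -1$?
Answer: $48119$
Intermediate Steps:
$q{\left(F \right)} = -4$ ($q{\left(F \right)} = 4 \left(-1\right) = -4$)
$m = 1$ ($m = - \frac{4}{-4} = \left(-4\right) \left(- \frac{1}{4}\right) = 1$)
$- 1399 \left(- 34 m\right) + 553 = - 1399 \left(\left(-34\right) 1\right) + 553 = \left(-1399\right) \left(-34\right) + 553 = 47566 + 553 = 48119$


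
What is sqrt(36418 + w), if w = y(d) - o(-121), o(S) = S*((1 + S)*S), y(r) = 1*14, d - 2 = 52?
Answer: 2*sqrt(448338) ≈ 1339.2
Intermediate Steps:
d = 54 (d = 2 + 52 = 54)
y(r) = 14
o(S) = S**2*(1 + S) (o(S) = S*(S*(1 + S)) = S**2*(1 + S))
w = 1756934 (w = 14 - (-121)**2*(1 - 121) = 14 - 14641*(-120) = 14 - 1*(-1756920) = 14 + 1756920 = 1756934)
sqrt(36418 + w) = sqrt(36418 + 1756934) = sqrt(1793352) = 2*sqrt(448338)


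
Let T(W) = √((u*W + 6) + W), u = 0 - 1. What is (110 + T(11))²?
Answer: (110 + √6)² ≈ 12645.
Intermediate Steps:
u = -1
T(W) = √6 (T(W) = √((-W + 6) + W) = √((6 - W) + W) = √6)
(110 + T(11))² = (110 + √6)²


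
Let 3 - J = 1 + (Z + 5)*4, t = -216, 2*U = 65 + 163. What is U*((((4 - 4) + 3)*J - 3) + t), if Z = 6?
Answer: -39330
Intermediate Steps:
U = 114 (U = (65 + 163)/2 = (1/2)*228 = 114)
J = -42 (J = 3 - (1 + (6 + 5)*4) = 3 - (1 + 11*4) = 3 - (1 + 44) = 3 - 1*45 = 3 - 45 = -42)
U*((((4 - 4) + 3)*J - 3) + t) = 114*((((4 - 4) + 3)*(-42) - 3) - 216) = 114*(((0 + 3)*(-42) - 3) - 216) = 114*((3*(-42) - 3) - 216) = 114*((-126 - 3) - 216) = 114*(-129 - 216) = 114*(-345) = -39330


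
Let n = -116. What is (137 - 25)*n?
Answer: -12992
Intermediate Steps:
(137 - 25)*n = (137 - 25)*(-116) = 112*(-116) = -12992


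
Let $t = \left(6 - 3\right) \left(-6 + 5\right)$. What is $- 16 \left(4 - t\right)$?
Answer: $-112$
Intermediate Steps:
$t = -3$ ($t = 3 \left(-1\right) = -3$)
$- 16 \left(4 - t\right) = - 16 \left(4 - -3\right) = - 16 \left(4 + 3\right) = \left(-16\right) 7 = -112$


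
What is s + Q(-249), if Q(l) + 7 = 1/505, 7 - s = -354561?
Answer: 179053306/505 ≈ 3.5456e+5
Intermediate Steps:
s = 354568 (s = 7 - 1*(-354561) = 7 + 354561 = 354568)
Q(l) = -3534/505 (Q(l) = -7 + 1/505 = -3534/505)
s + Q(-249) = 354568 - 3534/505 = 179053306/505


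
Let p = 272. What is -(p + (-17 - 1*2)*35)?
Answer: 393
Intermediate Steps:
-(p + (-17 - 1*2)*35) = -(272 + (-17 - 1*2)*35) = -(272 + (-17 - 2)*35) = -(272 - 19*35) = -(272 - 665) = -1*(-393) = 393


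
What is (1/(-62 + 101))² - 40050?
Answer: -60916049/1521 ≈ -40050.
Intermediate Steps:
(1/(-62 + 101))² - 40050 = (1/39)² - 40050 = 1/1521 - 40050 = -60916049/1521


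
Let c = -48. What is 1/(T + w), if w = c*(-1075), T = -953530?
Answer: -1/901930 ≈ -1.1087e-6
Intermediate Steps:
w = 51600 (w = -48*(-1075) = 51600)
1/(T + w) = 1/(-953530 + 51600) = 1/(-901930) = -1/901930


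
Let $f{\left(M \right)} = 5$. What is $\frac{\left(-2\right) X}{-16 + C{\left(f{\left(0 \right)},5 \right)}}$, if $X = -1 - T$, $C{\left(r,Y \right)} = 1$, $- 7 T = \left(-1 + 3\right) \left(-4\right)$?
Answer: $- \frac{2}{7} \approx -0.28571$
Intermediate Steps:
$T = \frac{8}{7}$ ($T = - \frac{\left(-1 + 3\right) \left(-4\right)}{7} = - \frac{2 \left(-4\right)}{7} = \left(- \frac{1}{7}\right) \left(-8\right) = \frac{8}{7} \approx 1.1429$)
$X = - \frac{15}{7}$ ($X = -1 - \frac{8}{7} = - \frac{15}{7} \approx -2.1429$)
$\frac{\left(-2\right) X}{-16 + C{\left(f{\left(0 \right)},5 \right)}} = \frac{\left(-2\right) \left(- \frac{15}{7}\right)}{-16 + 1} = \frac{30}{7 \left(-15\right)} = \frac{30}{7} \left(- \frac{1}{15}\right) = - \frac{2}{7}$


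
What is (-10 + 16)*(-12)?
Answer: -72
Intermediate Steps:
(-10 + 16)*(-12) = 6*(-12) = -72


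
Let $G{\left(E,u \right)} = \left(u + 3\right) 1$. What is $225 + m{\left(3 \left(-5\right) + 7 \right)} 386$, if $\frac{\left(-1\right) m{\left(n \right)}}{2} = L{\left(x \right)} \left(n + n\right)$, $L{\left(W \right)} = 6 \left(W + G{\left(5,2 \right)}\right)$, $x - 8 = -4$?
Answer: $667233$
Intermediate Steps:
$G{\left(E,u \right)} = 3 + u$ ($G{\left(E,u \right)} = \left(3 + u\right) 1 = 3 + u$)
$x = 4$ ($x = 8 - 4 = 4$)
$L{\left(W \right)} = 30 + 6 W$ ($L{\left(W \right)} = 6 \left(W + \left(3 + 2\right)\right) = 6 \left(W + 5\right) = 6 \left(5 + W\right) = 30 + 6 W$)
$m{\left(n \right)} = - 216 n$ ($m{\left(n \right)} = - 2 \left(30 + 6 \cdot 4\right) \left(n + n\right) = - 2 \left(30 + 24\right) 2 n = - 2 \cdot 54 \cdot 2 n = - 2 \cdot 108 n = - 216 n$)
$225 + m{\left(3 \left(-5\right) + 7 \right)} 386 = 225 + - 216 \left(3 \left(-5\right) + 7\right) 386 = 225 + - 216 \left(-15 + 7\right) 386 = 225 + \left(-216\right) \left(-8\right) 386 = 225 + 1728 \cdot 386 = 225 + 667008 = 667233$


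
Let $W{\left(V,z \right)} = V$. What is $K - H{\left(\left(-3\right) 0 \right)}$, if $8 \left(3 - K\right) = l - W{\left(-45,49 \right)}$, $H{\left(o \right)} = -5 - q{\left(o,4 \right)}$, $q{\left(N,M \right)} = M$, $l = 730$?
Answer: $- \frac{679}{8} \approx -84.875$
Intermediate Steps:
$H{\left(o \right)} = -9$ ($H{\left(o \right)} = -5 - 4 = -9$)
$K = - \frac{751}{8}$ ($K = 3 - \frac{730 - -45}{8} = 3 - \frac{730 + 45}{8} = 3 - \frac{775}{8} = - \frac{751}{8} \approx -93.875$)
$K - H{\left(\left(-3\right) 0 \right)} = - \frac{751}{8} - -9 = - \frac{751}{8} + 9 = - \frac{679}{8}$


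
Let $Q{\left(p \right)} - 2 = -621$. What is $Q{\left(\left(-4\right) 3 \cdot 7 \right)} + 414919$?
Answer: $414300$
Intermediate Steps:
$Q{\left(p \right)} = -619$ ($Q{\left(p \right)} = 2 - 621 = -619$)
$Q{\left(\left(-4\right) 3 \cdot 7 \right)} + 414919 = -619 + 414919 = 414300$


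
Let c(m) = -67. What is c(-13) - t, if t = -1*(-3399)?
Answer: -3466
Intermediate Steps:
t = 3399
c(-13) - t = -67 - 1*3399 = -67 - 3399 = -3466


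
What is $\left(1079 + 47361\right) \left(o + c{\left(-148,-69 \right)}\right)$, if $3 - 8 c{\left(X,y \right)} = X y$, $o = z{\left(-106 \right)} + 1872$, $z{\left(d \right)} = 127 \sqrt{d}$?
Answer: $28864185 + 6151880 i \sqrt{106} \approx 2.8864 \cdot 10^{7} + 6.3337 \cdot 10^{7} i$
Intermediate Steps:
$o = 1872 + 127 i \sqrt{106}$ ($o = 127 \sqrt{-106} + 1872 = 127 i \sqrt{106} + 1872 = 1872 + 127 i \sqrt{106} \approx 1872.0 + 1307.5 i$)
$c{\left(X,y \right)} = \frac{3}{8} - \frac{X y}{8}$
$\left(1079 + 47361\right) \left(o + c{\left(-148,-69 \right)}\right) = \left(1079 + 47361\right) \left(\left(1872 + 127 i \sqrt{106}\right) + \left(\frac{3}{8} - \left(- \frac{37}{2}\right) \left(-69\right)\right)\right) = 48440 \left(\left(1872 + 127 i \sqrt{106}\right) + \left(\frac{3}{8} - \frac{2553}{2}\right)\right) = 48440 \left(\left(1872 + 127 i \sqrt{106}\right) - \frac{10209}{8}\right) = 48440 \left(\frac{4767}{8} + 127 i \sqrt{106}\right) = 28864185 + 6151880 i \sqrt{106}$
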